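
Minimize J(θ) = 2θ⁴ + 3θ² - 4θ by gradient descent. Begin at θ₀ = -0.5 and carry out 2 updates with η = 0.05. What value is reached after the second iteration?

J′(θ) = 8θ³ + 6θ - 4
Step 1: J′(-0.5) = -8; θ₁ = -0.5 − 0.05·(-8) = -0.1
Step 2: J′(-0.1) = -4.608; θ₂ = -0.1 − 0.05·(-4.608) = 0.1304

0.1304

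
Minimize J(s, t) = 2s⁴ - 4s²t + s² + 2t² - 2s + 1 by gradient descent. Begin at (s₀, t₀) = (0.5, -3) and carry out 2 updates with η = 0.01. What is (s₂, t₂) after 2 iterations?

(0.30076224, -2.749424)

∇J = (8s³ - 8st + 2s - 2, -4s² + 4t)
(s₁, t₁) = (0.5, -3) − 0.01·(12, -13) = (0.38, -2.87)
(s₂, t₂) = (0.38, -2.87) − 0.01·(7.923776, -12.0576) = (0.30076224, -2.749424)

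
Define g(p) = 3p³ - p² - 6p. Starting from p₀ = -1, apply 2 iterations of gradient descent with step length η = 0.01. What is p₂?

g′(p) = 9p² - 2p - 6
Step 1: g′(-1) = 5; p₁ = -1 − 0.01·5 = -1.05
Step 2: g′(-1.05) = 6.0225; p₂ = -1.05 − 0.01·6.0225 = -1.110225

-1.110225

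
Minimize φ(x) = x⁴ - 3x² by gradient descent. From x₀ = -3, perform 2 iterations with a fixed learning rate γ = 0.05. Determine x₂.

φ′(x) = 4x³ - 6x
Step 1: φ′(-3) = -90; x₁ = -3 − 0.05·(-90) = 1.5
Step 2: φ′(1.5) = 4.5; x₂ = 1.5 − 0.05·4.5 = 1.275

1.275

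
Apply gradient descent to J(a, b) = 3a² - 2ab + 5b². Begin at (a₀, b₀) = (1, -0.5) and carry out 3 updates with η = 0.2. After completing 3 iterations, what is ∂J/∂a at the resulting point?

-5.544

∇J = (6a - 2b, -2a + 10b)
Step 1: at (1, -0.5), ∇J = (7, -7) → (1, -0.5) − 0.2·(7, -7) = (-0.4, 0.9)
Step 2: at (-0.4, 0.9), ∇J = (-4.2, 9.8) → (-0.4, 0.9) − 0.2·(-4.2, 9.8) = (0.44, -1.06)
Step 3: at (0.44, -1.06), ∇J = (4.76, -11.48) → (0.44, -1.06) − 0.2·(4.76, -11.48) = (-0.512, 1.236)
∂J/∂a at (-0.512, 1.236) = -5.544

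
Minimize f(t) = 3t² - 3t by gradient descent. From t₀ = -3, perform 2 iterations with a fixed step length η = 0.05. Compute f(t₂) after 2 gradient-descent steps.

8.073675

f′(t) = 6t - 3
Step 1: f′(-3) = -21; t₁ = -3 − 0.05·(-21) = -1.95
Step 2: f′(-1.95) = -14.7; t₂ = -1.95 − 0.05·(-14.7) = -1.215
f(-1.215) = 8.073675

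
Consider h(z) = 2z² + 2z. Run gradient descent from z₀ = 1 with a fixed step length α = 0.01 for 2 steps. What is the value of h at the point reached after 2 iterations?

h′(z) = 4z + 2
z₁ = 1 − 0.01·6 = 0.94
z₂ = 0.94 − 0.01·5.76 = 0.8824
h(0.8824) = 3.32205952

3.32205952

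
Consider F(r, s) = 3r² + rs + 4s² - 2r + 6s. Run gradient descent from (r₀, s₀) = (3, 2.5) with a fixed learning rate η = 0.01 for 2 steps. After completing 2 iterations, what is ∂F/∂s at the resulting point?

∇F = (6r + s - 2, r + 8s + 6)
Step 1: at (3, 2.5), ∇F = (18.5, 29) → (3, 2.5) − 0.01·(18.5, 29) = (2.815, 2.21)
Step 2: at (2.815, 2.21), ∇F = (17.1, 26.495) → (2.815, 2.21) − 0.01·(17.1, 26.495) = (2.644, 1.94505)
∂F/∂s at (2.644, 1.94505) = 24.2044

24.2044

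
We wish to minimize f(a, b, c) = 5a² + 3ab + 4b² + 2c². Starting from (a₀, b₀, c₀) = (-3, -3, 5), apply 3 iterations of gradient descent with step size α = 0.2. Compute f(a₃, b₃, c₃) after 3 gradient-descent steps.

∇f = (10a + 3b, 3a + 8b, 4c)
(a₁, b₁, c₁) = (-3, -3, 5) − 0.2·(-39, -33, 20) = (4.8, 3.6, 1)
(a₂, b₂, c₂) = (4.8, 3.6, 1) − 0.2·(58.8, 43.2, 4) = (-6.96, -5.04, 0.2)
(a₃, b₃, c₃) = (-6.96, -5.04, 0.2) − 0.2·(-84.72, -61.2, 0.8) = (9.984, 7.2, 0.04)
f(9.984, 7.2, 0.04) = 921.41888

921.41888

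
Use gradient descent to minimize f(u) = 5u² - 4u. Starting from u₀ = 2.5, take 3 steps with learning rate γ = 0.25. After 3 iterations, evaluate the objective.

250.36328125

f′(u) = 10u - 4
u₁ = 2.5 − 0.25·21 = -2.75
u₂ = -2.75 − 0.25·(-31.5) = 5.125
u₃ = 5.125 − 0.25·47.25 = -6.6875
f(-6.6875) = 250.36328125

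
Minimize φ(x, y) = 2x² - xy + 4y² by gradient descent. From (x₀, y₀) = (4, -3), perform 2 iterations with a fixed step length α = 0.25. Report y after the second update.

∇φ = (4x - y, -x + 8y)
(x₁, y₁) = (4, -3) − 0.25·(19, -28) = (-0.75, 4)
(x₂, y₂) = (-0.75, 4) − 0.25·(-7, 32.75) = (1, -4.1875)
y = -4.1875

-4.1875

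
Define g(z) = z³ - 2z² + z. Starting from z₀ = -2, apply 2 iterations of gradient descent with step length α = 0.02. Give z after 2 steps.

-2.984984

g′(z) = 3z² - 4z + 1
Step 1: g′(-2) = 21; z₁ = -2 − 0.02·21 = -2.42
Step 2: g′(-2.42) = 28.2492; z₂ = -2.42 − 0.02·28.2492 = -2.984984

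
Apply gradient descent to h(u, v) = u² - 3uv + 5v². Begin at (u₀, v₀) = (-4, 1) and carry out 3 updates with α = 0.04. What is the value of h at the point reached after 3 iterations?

∇h = (2u - 3v, -3u + 10v)
Step 1: at (-4, 1), ∇h = (-11, 22) → (-4, 1) − 0.04·(-11, 22) = (-3.56, 0.12)
Step 2: at (-3.56, 0.12), ∇h = (-7.48, 11.88) → (-3.56, 0.12) − 0.04·(-7.48, 11.88) = (-3.2608, -0.3552)
Step 3: at (-3.2608, -0.3552), ∇h = (-5.456, 6.2304) → (-3.2608, -0.3552) − 0.04·(-5.456, 6.2304) = (-3.04256, -0.604416)
h(-3.04256, -0.604416) = 5.566849024

5.566849024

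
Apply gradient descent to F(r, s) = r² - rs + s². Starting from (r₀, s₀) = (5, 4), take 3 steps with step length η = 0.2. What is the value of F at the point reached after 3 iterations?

∇F = (2r - s, -r + 2s)
Step 1: at (5, 4), ∇F = (6, 3) → (5, 4) − 0.2·(6, 3) = (3.8, 3.4)
Step 2: at (3.8, 3.4), ∇F = (4.2, 3) → (3.8, 3.4) − 0.2·(4.2, 3) = (2.96, 2.8)
Step 3: at (2.96, 2.8), ∇F = (3.12, 2.64) → (2.96, 2.8) − 0.2·(3.12, 2.64) = (2.336, 2.272)
F(2.336, 2.272) = 5.311488

5.311488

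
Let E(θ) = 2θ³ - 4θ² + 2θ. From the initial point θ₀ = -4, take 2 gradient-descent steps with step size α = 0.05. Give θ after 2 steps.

-47.875

E′(θ) = 6θ² - 8θ + 2
Step 1: E′(-4) = 130; θ₁ = -4 − 0.05·130 = -10.5
Step 2: E′(-10.5) = 747.5; θ₂ = -10.5 − 0.05·747.5 = -47.875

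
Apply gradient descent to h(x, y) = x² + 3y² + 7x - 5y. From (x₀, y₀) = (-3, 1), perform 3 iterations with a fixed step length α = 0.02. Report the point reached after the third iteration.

∇h = (2x + 7, 6y - 5)
(x₁, y₁) = (-3, 1) − 0.02·(1, 1) = (-3.02, 0.98)
(x₂, y₂) = (-3.02, 0.98) − 0.02·(0.96, 0.88) = (-3.0392, 0.9624)
(x₃, y₃) = (-3.0392, 0.9624) − 0.02·(0.9216, 0.7744) = (-3.057632, 0.946912)

(-3.057632, 0.946912)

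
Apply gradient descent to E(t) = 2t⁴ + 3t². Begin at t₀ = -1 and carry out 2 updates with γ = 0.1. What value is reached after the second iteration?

E′(t) = 8t³ + 6t
t₁ = -1 − 0.1·(-14) = 0.4
t₂ = 0.4 − 0.1·2.912 = 0.1088

0.1088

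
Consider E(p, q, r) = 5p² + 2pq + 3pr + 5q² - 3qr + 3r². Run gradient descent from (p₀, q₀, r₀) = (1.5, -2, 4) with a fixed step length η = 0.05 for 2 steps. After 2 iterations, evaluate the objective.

5.80965

∇E = (10p + 2q + 3r, 2p + 10q - 3r, 3p - 3q + 6r)
Step 1: at (1.5, -2, 4), ∇E = (23, -29, 34.5) → (1.5, -2, 4) − 0.05·(23, -29, 34.5) = (0.35, -0.55, 2.275)
Step 2: at (0.35, -0.55, 2.275), ∇E = (9.225, -11.625, 16.35) → (0.35, -0.55, 2.275) − 0.05·(9.225, -11.625, 16.35) = (-0.11125, 0.03125, 1.4575)
E(-0.11125, 0.03125, 1.4575) = 5.80965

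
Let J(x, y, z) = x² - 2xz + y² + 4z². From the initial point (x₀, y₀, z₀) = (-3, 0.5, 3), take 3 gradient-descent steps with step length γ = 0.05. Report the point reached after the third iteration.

∇J = (2x - 2z, 2y, -2x + 8z)
(x₁, y₁, z₁) = (-3, 0.5, 3) − 0.05·(-12, 1, 30) = (-2.4, 0.45, 1.5)
(x₂, y₂, z₂) = (-2.4, 0.45, 1.5) − 0.05·(-7.8, 0.9, 16.8) = (-2.01, 0.405, 0.66)
(x₃, y₃, z₃) = (-2.01, 0.405, 0.66) − 0.05·(-5.34, 0.81, 9.3) = (-1.743, 0.3645, 0.195)

(-1.743, 0.3645, 0.195)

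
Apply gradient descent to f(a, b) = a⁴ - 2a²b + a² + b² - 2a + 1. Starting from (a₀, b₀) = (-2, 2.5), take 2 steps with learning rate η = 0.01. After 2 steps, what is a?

∇f = (4a³ - 4ab + 2a - 2, -2a² + 2b)
(a₁, b₁) = (-2, 2.5) − 0.01·(-18, -3) = (-1.82, 2.53)
(a₂, b₂) = (-1.82, 2.53) − 0.01·(-11.335872, -1.5648) = (-1.70664128, 2.545648)
a = -1.70664128

-1.70664128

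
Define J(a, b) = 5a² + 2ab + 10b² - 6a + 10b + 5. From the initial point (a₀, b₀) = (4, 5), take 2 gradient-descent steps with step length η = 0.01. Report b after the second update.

∇J = (10a + 2b - 6, 2a + 20b + 10)
Step 1: at (4, 5), ∇J = (44, 118) → (4, 5) − 0.01·(44, 118) = (3.56, 3.82)
Step 2: at (3.56, 3.82), ∇J = (37.24, 93.52) → (3.56, 3.82) − 0.01·(37.24, 93.52) = (3.1876, 2.8848)
b = 2.8848

2.8848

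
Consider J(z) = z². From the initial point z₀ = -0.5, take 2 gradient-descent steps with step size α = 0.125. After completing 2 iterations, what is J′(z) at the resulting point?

-0.5625

J′(z) = 2z
Step 1: J′(-0.5) = -1; z₁ = -0.5 − 0.125·(-1) = -0.375
Step 2: J′(-0.375) = -0.75; z₂ = -0.375 − 0.125·(-0.75) = -0.28125
J′(z) at (-0.28125) = -0.5625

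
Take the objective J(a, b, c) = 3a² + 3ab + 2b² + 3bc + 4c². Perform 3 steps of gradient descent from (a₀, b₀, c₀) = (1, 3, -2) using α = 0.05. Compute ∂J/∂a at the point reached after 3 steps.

3.2145

∇J = (6a + 3b, 3a + 4b + 3c, 3b + 8c)
(a₁, b₁, c₁) = (1, 3, -2) − 0.05·(15, 9, -7) = (0.25, 2.55, -1.65)
(a₂, b₂, c₂) = (0.25, 2.55, -1.65) − 0.05·(9.15, 6, -5.55) = (-0.2075, 2.25, -1.3725)
(a₃, b₃, c₃) = (-0.2075, 2.25, -1.3725) − 0.05·(5.505, 4.26, -4.23) = (-0.48275, 2.037, -1.161)
∂J/∂a at (-0.48275, 2.037, -1.161) = 3.2145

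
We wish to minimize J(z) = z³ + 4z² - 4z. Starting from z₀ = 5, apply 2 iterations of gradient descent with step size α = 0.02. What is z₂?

J′(z) = 3z² + 8z - 4
z₁ = 5 − 0.02·111 = 2.78
z₂ = 2.78 − 0.02·41.4252 = 1.951496

1.951496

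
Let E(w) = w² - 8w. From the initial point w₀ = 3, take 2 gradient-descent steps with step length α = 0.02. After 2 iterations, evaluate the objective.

E′(w) = 2w - 8
Step 1: E′(3) = -2; w₁ = 3 − 0.02·(-2) = 3.04
Step 2: E′(3.04) = -1.92; w₂ = 3.04 − 0.02·(-1.92) = 3.0784
E(3.0784) = -15.15065344

-15.15065344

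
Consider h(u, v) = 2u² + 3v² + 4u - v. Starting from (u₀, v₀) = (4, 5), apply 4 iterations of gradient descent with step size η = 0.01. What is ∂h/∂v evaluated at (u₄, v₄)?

22.64171984

∇h = (4u + 4, 6v - 1)
(u₁, v₁) = (4, 5) − 0.01·(20, 29) = (3.8, 4.71)
(u₂, v₂) = (3.8, 4.71) − 0.01·(19.2, 27.26) = (3.608, 4.4374)
(u₃, v₃) = (3.608, 4.4374) − 0.01·(18.432, 25.6244) = (3.42368, 4.181156)
(u₄, v₄) = (3.42368, 4.181156) − 0.01·(17.69472, 24.086936) = (3.2467328, 3.94028664)
∂h/∂v at (3.2467328, 3.94028664) = 22.64171984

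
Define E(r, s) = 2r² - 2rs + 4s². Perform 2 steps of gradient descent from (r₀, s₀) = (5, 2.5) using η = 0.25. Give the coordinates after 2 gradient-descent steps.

∇E = (4r - 2s, -2r + 8s)
(r₁, s₁) = (5, 2.5) − 0.25·(15, 10) = (1.25, 0)
(r₂, s₂) = (1.25, 0) − 0.25·(5, -2.5) = (0, 0.625)

(0, 0.625)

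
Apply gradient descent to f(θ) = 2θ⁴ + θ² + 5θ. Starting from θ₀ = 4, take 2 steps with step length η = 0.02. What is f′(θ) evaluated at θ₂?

f′(θ) = 8θ³ + 2θ + 5
θ₁ = 4 − 0.02·525 = -6.5
θ₂ = -6.5 − 0.02·(-2205) = 37.6
f′(θ) at (37.6) = 425339.208

425339.208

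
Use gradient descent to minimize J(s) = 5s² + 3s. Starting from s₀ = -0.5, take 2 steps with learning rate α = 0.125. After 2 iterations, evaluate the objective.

-0.44921875

J′(s) = 10s + 3
Step 1: J′(-0.5) = -2; s₁ = -0.5 − 0.125·(-2) = -0.25
Step 2: J′(-0.25) = 0.5; s₂ = -0.25 − 0.125·0.5 = -0.3125
J(-0.3125) = -0.44921875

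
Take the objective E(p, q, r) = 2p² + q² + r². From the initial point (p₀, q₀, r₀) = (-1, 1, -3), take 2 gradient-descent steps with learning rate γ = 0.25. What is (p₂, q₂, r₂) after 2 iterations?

(0, 0.25, -0.75)

∇E = (4p, 2q, 2r)
Step 1: at (-1, 1, -3), ∇E = (-4, 2, -6) → (-1, 1, -3) − 0.25·(-4, 2, -6) = (0, 0.5, -1.5)
Step 2: at (0, 0.5, -1.5), ∇E = (0, 1, -3) → (0, 0.5, -1.5) − 0.25·(0, 1, -3) = (0, 0.25, -0.75)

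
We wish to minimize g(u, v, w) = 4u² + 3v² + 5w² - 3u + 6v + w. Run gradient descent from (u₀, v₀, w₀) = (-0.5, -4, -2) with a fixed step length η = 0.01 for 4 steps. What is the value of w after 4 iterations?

∇g = (8u - 3, 6v + 6, 10w + 1)
(u₁, v₁, w₁) = (-0.5, -4, -2) − 0.01·(-7, -18, -19) = (-0.43, -3.82, -1.81)
(u₂, v₂, w₂) = (-0.43, -3.82, -1.81) − 0.01·(-6.44, -16.92, -17.1) = (-0.3656, -3.6508, -1.639)
(u₃, v₃, w₃) = (-0.3656, -3.6508, -1.639) − 0.01·(-5.9248, -15.9048, -15.39) = (-0.306352, -3.491752, -1.4851)
(u₄, v₄, w₄) = (-0.306352, -3.491752, -1.4851) − 0.01·(-5.450816, -14.950512, -13.851) = (-0.25184384, -3.34224688, -1.34659)
w = -1.34659

-1.34659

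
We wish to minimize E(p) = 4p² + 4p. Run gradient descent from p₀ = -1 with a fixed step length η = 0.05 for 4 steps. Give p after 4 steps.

E′(p) = 8p + 4
p₁ = -1 − 0.05·(-4) = -0.8
p₂ = -0.8 − 0.05·(-2.4) = -0.68
p₃ = -0.68 − 0.05·(-1.44) = -0.608
p₄ = -0.608 − 0.05·(-0.864) = -0.5648

-0.5648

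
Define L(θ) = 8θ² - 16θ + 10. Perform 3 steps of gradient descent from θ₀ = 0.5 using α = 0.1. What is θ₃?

L′(θ) = 16θ - 16
θ₁ = 0.5 − 0.1·(-8) = 1.3
θ₂ = 1.3 − 0.1·4.8 = 0.82
θ₃ = 0.82 − 0.1·(-2.88) = 1.108

1.108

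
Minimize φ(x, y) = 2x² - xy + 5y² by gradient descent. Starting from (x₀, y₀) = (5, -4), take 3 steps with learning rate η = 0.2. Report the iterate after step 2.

∇φ = (4x - y, -x + 10y)
Step 1: at (5, -4), ∇φ = (24, -45) → (5, -4) − 0.2·(24, -45) = (0.2, 5)
Step 2: at (0.2, 5), ∇φ = (-4.2, 49.8) → (0.2, 5) − 0.2·(-4.2, 49.8) = (1.04, -4.96)

(1.04, -4.96)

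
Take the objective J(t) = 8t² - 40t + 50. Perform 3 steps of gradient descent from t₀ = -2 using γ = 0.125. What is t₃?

7

J′(t) = 16t - 40
t₁ = -2 − 0.125·(-72) = 7
t₂ = 7 − 0.125·72 = -2
t₃ = -2 − 0.125·(-72) = 7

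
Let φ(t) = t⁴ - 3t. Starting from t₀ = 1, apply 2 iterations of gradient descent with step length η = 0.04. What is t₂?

0.93844224

φ′(t) = 4t³ - 3
t₁ = 1 − 0.04·1 = 0.96
t₂ = 0.96 − 0.04·0.538944 = 0.93844224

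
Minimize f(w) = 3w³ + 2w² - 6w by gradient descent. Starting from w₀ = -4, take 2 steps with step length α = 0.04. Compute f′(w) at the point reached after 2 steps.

f′(w) = 9w² + 4w - 6
Step 1: f′(-4) = 122; w₁ = -4 − 0.04·122 = -8.88
Step 2: f′(-8.88) = 668.1696; w₂ = -8.88 − 0.04·668.1696 = -35.606784
f′(w) at (-35.606784) = 11262.160465403904

11262.160465403904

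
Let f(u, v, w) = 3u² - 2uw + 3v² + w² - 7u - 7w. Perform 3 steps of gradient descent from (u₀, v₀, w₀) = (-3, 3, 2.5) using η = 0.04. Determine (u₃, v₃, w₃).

(-0.221504, 1.316928, 2.313632)

∇f = (6u - 2w - 7, 6v, -2u + 2w - 7)
(u₁, v₁, w₁) = (-3, 3, 2.5) − 0.04·(-30, 18, 4) = (-1.8, 2.28, 2.34)
(u₂, v₂, w₂) = (-1.8, 2.28, 2.34) − 0.04·(-22.48, 13.68, 1.28) = (-0.9008, 1.7328, 2.2888)
(u₃, v₃, w₃) = (-0.9008, 1.7328, 2.2888) − 0.04·(-16.9824, 10.3968, -0.6208) = (-0.221504, 1.316928, 2.313632)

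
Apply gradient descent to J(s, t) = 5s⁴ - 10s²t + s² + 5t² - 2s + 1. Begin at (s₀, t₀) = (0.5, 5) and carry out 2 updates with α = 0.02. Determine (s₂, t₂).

∇J = (20s³ - 20st + 2s - 2, -10s² + 10t)
(s₁, t₁) = (0.5, 5) − 0.02·(-48.5, 47.5) = (1.47, 4.05)
(s₂, t₂) = (1.47, 4.05) − 0.02·(-54.59954, 18.891) = (2.5619908, 3.67218)

(2.5619908, 3.67218)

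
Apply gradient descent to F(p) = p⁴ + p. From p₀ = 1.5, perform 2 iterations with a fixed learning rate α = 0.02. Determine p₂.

1.04827512

F′(p) = 4p³ + 1
p₁ = 1.5 − 0.02·14.5 = 1.21
p₂ = 1.21 − 0.02·8.086244 = 1.04827512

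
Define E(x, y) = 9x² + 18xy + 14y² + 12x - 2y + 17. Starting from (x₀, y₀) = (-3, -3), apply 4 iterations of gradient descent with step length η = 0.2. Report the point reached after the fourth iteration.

(-7132.4208, -9379.5888)

∇E = (18x + 18y + 12, 18x + 28y - 2)
(x₁, y₁) = (-3, -3) − 0.2·(-96, -140) = (16.2, 25)
(x₂, y₂) = (16.2, 25) − 0.2·(753.6, 989.6) = (-134.52, -172.92)
(x₃, y₃) = (-134.52, -172.92) − 0.2·(-5521.92, -7265.12) = (969.864, 1280.104)
(x₄, y₄) = (969.864, 1280.104) − 0.2·(40511.424, 53298.464) = (-7132.4208, -9379.5888)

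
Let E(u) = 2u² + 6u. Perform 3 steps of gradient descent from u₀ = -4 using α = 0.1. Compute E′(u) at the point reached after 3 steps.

-2.16

E′(u) = 4u + 6
u₁ = -4 − 0.1·(-10) = -3
u₂ = -3 − 0.1·(-6) = -2.4
u₃ = -2.4 − 0.1·(-3.6) = -2.04
E′(u) at (-2.04) = -2.16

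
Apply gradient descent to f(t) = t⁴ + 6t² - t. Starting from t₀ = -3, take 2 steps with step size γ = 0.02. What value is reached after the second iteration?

f′(t) = 4t³ + 12t - 1
Step 1: f′(-3) = -145; t₁ = -3 − 0.02·(-145) = -0.1
Step 2: f′(-0.1) = -2.204; t₂ = -0.1 − 0.02·(-2.204) = -0.05592

-0.05592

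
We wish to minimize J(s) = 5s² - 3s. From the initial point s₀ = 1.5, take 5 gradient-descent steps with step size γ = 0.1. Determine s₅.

J′(s) = 10s - 3
Step 1: J′(1.5) = 12; s₁ = 1.5 − 0.1·12 = 0.3
Step 2: J′(0.3) = 0; s₂ = 0.3 − 0.1·0 = 0.3
Step 3: J′(0.3) = 0; s₃ = 0.3 − 0.1·0 = 0.3
Step 4: J′(0.3) = 0; s₄ = 0.3 − 0.1·0 = 0.3
Step 5: J′(0.3) = 0; s₅ = 0.3 − 0.1·0 = 0.3

0.3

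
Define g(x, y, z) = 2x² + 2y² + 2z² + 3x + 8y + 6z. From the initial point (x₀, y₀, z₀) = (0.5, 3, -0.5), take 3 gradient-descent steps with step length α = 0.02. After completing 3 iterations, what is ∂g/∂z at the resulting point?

3.114752

∇g = (4x + 3, 4y + 8, 4z + 6)
Step 1: at (0.5, 3, -0.5), ∇g = (5, 20, 4) → (0.5, 3, -0.5) − 0.02·(5, 20, 4) = (0.4, 2.6, -0.58)
Step 2: at (0.4, 2.6, -0.58), ∇g = (4.6, 18.4, 3.68) → (0.4, 2.6, -0.58) − 0.02·(4.6, 18.4, 3.68) = (0.308, 2.232, -0.6536)
Step 3: at (0.308, 2.232, -0.6536), ∇g = (4.232, 16.928, 3.3856) → (0.308, 2.232, -0.6536) − 0.02·(4.232, 16.928, 3.3856) = (0.22336, 1.89344, -0.721312)
∂g/∂z at (0.22336, 1.89344, -0.721312) = 3.114752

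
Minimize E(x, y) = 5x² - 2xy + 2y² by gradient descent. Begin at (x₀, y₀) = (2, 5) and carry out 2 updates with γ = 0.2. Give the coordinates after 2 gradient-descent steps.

∇E = (10x - 2y, -2x + 4y)
Step 1: at (2, 5), ∇E = (10, 16) → (2, 5) − 0.2·(10, 16) = (0, 1.8)
Step 2: at (0, 1.8), ∇E = (-3.6, 7.2) → (0, 1.8) − 0.2·(-3.6, 7.2) = (0.72, 0.36)

(0.72, 0.36)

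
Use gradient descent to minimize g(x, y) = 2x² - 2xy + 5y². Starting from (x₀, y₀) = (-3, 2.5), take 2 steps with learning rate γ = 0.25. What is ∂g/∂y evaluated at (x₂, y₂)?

90.25

∇g = (4x - 2y, -2x + 10y)
(x₁, y₁) = (-3, 2.5) − 0.25·(-17, 31) = (1.25, -5.25)
(x₂, y₂) = (1.25, -5.25) − 0.25·(15.5, -55) = (-2.625, 8.5)
∂g/∂y at (-2.625, 8.5) = 90.25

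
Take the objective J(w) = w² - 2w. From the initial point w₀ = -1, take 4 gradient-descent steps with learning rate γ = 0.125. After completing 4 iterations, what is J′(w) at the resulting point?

J′(w) = 2w - 2
Step 1: J′(-1) = -4; w₁ = -1 − 0.125·(-4) = -0.5
Step 2: J′(-0.5) = -3; w₂ = -0.5 − 0.125·(-3) = -0.125
Step 3: J′(-0.125) = -2.25; w₃ = -0.125 − 0.125·(-2.25) = 0.15625
Step 4: J′(0.15625) = -1.6875; w₄ = 0.15625 − 0.125·(-1.6875) = 0.3671875
J′(w) at (0.3671875) = -1.265625

-1.265625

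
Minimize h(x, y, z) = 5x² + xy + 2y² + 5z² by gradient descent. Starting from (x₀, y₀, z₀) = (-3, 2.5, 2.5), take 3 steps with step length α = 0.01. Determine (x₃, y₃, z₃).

∇h = (10x + y, x + 4y, 10z)
(x₁, y₁, z₁) = (-3, 2.5, 2.5) − 0.01·(-27.5, 7, 25) = (-2.725, 2.43, 2.25)
(x₂, y₂, z₂) = (-2.725, 2.43, 2.25) − 0.01·(-24.82, 6.995, 22.5) = (-2.4768, 2.36005, 2.025)
(x₃, y₃, z₃) = (-2.4768, 2.36005, 2.025) − 0.01·(-22.40795, 6.9634, 20.25) = (-2.2527205, 2.290416, 1.8225)

(-2.2527205, 2.290416, 1.8225)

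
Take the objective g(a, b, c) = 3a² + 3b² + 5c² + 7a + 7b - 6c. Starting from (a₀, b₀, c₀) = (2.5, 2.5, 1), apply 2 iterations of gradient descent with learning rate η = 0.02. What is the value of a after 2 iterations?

1.6728

∇g = (6a + 7, 6b + 7, 10c - 6)
(a₁, b₁, c₁) = (2.5, 2.5, 1) − 0.02·(22, 22, 4) = (2.06, 2.06, 0.92)
(a₂, b₂, c₂) = (2.06, 2.06, 0.92) − 0.02·(19.36, 19.36, 3.2) = (1.6728, 1.6728, 0.856)
a = 1.6728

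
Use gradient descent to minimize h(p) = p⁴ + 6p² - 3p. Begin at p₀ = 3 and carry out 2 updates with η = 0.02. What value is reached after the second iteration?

0.19633344

h′(p) = 4p³ + 12p - 3
Step 1: h′(3) = 141; p₁ = 3 − 0.02·141 = 0.18
Step 2: h′(0.18) = -0.816672; p₂ = 0.18 − 0.02·(-0.816672) = 0.19633344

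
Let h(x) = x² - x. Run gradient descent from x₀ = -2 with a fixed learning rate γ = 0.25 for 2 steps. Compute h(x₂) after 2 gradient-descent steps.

h′(x) = 2x - 1
Step 1: h′(-2) = -5; x₁ = -2 − 0.25·(-5) = -0.75
Step 2: h′(-0.75) = -2.5; x₂ = -0.75 − 0.25·(-2.5) = -0.125
h(-0.125) = 0.140625

0.140625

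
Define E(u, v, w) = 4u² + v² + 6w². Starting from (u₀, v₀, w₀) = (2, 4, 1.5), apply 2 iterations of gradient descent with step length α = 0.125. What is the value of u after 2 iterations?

0

∇E = (8u, 2v, 12w)
(u₁, v₁, w₁) = (2, 4, 1.5) − 0.125·(16, 8, 18) = (0, 3, -0.75)
(u₂, v₂, w₂) = (0, 3, -0.75) − 0.125·(0, 6, -9) = (0, 2.25, 0.375)
u = 0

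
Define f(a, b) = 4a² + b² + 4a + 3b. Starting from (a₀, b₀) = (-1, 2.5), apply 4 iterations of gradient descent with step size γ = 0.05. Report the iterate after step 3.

∇f = (8a + 4, 2b + 3)
(a₁, b₁) = (-1, 2.5) − 0.05·(-4, 8) = (-0.8, 2.1)
(a₂, b₂) = (-0.8, 2.1) − 0.05·(-2.4, 7.2) = (-0.68, 1.74)
(a₃, b₃) = (-0.68, 1.74) − 0.05·(-1.44, 6.48) = (-0.608, 1.416)

(-0.608, 1.416)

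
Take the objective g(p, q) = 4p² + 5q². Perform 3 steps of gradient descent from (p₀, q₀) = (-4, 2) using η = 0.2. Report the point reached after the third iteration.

(0.864, -2)

∇g = (8p, 10q)
(p₁, q₁) = (-4, 2) − 0.2·(-32, 20) = (2.4, -2)
(p₂, q₂) = (2.4, -2) − 0.2·(19.2, -20) = (-1.44, 2)
(p₃, q₃) = (-1.44, 2) − 0.2·(-11.52, 20) = (0.864, -2)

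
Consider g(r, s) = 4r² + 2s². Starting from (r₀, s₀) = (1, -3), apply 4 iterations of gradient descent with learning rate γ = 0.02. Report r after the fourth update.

0.49787136

∇g = (8r, 4s)
Step 1: at (1, -3), ∇g = (8, -12) → (1, -3) − 0.02·(8, -12) = (0.84, -2.76)
Step 2: at (0.84, -2.76), ∇g = (6.72, -11.04) → (0.84, -2.76) − 0.02·(6.72, -11.04) = (0.7056, -2.5392)
Step 3: at (0.7056, -2.5392), ∇g = (5.6448, -10.1568) → (0.7056, -2.5392) − 0.02·(5.6448, -10.1568) = (0.592704, -2.336064)
Step 4: at (0.592704, -2.336064), ∇g = (4.741632, -9.344256) → (0.592704, -2.336064) − 0.02·(4.741632, -9.344256) = (0.49787136, -2.14917888)
r = 0.49787136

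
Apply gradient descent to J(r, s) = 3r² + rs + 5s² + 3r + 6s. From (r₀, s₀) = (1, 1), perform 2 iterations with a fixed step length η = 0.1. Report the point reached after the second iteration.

∇J = (6r + s + 3, r + 10s + 6)
(r₁, s₁) = (1, 1) − 0.1·(10, 17) = (0, -0.7)
(r₂, s₂) = (0, -0.7) − 0.1·(2.3, -1) = (-0.23, -0.6)

(-0.23, -0.6)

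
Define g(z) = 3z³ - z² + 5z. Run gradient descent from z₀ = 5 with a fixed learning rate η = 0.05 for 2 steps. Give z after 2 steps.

g′(z) = 9z² - 2z + 5
z₁ = 5 − 0.05·220 = -6
z₂ = -6 − 0.05·341 = -23.05

-23.05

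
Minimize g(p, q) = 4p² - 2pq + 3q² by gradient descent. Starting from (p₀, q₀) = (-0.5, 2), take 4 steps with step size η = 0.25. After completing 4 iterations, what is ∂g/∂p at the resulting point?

-34.0625

∇g = (8p - 2q, -2p + 6q)
Step 1: at (-0.5, 2), ∇g = (-8, 13) → (-0.5, 2) − 0.25·(-8, 13) = (1.5, -1.25)
Step 2: at (1.5, -1.25), ∇g = (14.5, -10.5) → (1.5, -1.25) − 0.25·(14.5, -10.5) = (-2.125, 1.375)
Step 3: at (-2.125, 1.375), ∇g = (-19.75, 12.5) → (-2.125, 1.375) − 0.25·(-19.75, 12.5) = (2.8125, -1.75)
Step 4: at (2.8125, -1.75), ∇g = (26, -16.125) → (2.8125, -1.75) − 0.25·(26, -16.125) = (-3.6875, 2.28125)
∂g/∂p at (-3.6875, 2.28125) = -34.0625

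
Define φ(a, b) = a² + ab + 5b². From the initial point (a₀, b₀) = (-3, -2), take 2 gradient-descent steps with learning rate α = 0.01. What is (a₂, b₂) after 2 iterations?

(-2.8439, -1.5638)

∇φ = (2a + b, a + 10b)
Step 1: at (-3, -2), ∇φ = (-8, -23) → (-3, -2) − 0.01·(-8, -23) = (-2.92, -1.77)
Step 2: at (-2.92, -1.77), ∇φ = (-7.61, -20.62) → (-2.92, -1.77) − 0.01·(-7.61, -20.62) = (-2.8439, -1.5638)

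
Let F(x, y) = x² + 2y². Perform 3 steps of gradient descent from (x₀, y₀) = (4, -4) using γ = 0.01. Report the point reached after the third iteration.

∇F = (2x, 4y)
(x₁, y₁) = (4, -4) − 0.01·(8, -16) = (3.92, -3.84)
(x₂, y₂) = (3.92, -3.84) − 0.01·(7.84, -15.36) = (3.8416, -3.6864)
(x₃, y₃) = (3.8416, -3.6864) − 0.01·(7.6832, -14.7456) = (3.764768, -3.538944)

(3.764768, -3.538944)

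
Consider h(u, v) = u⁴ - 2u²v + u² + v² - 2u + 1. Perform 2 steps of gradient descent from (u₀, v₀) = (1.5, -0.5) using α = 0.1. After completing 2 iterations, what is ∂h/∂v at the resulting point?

0.104996875

∇h = (4u³ - 4uv + 2u - 2, -2u² + 2v)
Step 1: at (1.5, -0.5), ∇h = (17.5, -5.5) → (1.5, -0.5) − 0.1·(17.5, -5.5) = (-0.25, 0.05)
Step 2: at (-0.25, 0.05), ∇h = (-2.5125, -0.025) → (-0.25, 0.05) − 0.1·(-2.5125, -0.025) = (0.00125, 0.0525)
∂h/∂v at (0.00125, 0.0525) = 0.104996875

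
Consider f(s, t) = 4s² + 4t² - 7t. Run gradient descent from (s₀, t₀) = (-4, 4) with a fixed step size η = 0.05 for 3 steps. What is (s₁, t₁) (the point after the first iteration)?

∇f = (8s, 8t - 7)
Step 1: at (-4, 4), ∇f = (-32, 25) → (-4, 4) − 0.05·(-32, 25) = (-2.4, 2.75)

(-2.4, 2.75)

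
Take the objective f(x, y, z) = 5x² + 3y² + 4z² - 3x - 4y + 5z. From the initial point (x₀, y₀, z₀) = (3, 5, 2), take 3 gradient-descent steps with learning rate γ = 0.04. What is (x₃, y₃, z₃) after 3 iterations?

(0.8832, 2.568896, 0.200384)

∇f = (10x - 3, 6y - 4, 8z + 5)
(x₁, y₁, z₁) = (3, 5, 2) − 0.04·(27, 26, 21) = (1.92, 3.96, 1.16)
(x₂, y₂, z₂) = (1.92, 3.96, 1.16) − 0.04·(16.2, 19.76, 14.28) = (1.272, 3.1696, 0.5888)
(x₃, y₃, z₃) = (1.272, 3.1696, 0.5888) − 0.04·(9.72, 15.0176, 9.7104) = (0.8832, 2.568896, 0.200384)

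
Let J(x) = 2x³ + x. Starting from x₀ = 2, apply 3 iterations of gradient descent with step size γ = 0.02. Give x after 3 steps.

1.014308

J′(x) = 6x² + 1
x₁ = 2 − 0.02·25 = 1.5
x₂ = 1.5 − 0.02·14.5 = 1.21
x₃ = 1.21 − 0.02·9.7846 = 1.014308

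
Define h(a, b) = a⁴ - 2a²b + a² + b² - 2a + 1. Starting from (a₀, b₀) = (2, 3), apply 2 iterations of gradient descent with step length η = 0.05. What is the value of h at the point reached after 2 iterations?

∇h = (4a³ - 4ab + 2a - 2, -2a² + 2b)
(a₁, b₁) = (2, 3) − 0.05·(10, -2) = (1.5, 3.1)
(a₂, b₂) = (1.5, 3.1) − 0.05·(-4.1, 1.7) = (1.705, 3.015)
h(1.705, 3.015) = 0.508683600625

0.508683600625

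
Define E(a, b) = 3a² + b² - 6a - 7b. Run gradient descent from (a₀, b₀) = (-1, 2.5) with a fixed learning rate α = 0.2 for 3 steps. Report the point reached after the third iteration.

(1.016, 3.284)

∇E = (6a - 6, 2b - 7)
Step 1: at (-1, 2.5), ∇E = (-12, -2) → (-1, 2.5) − 0.2·(-12, -2) = (1.4, 2.9)
Step 2: at (1.4, 2.9), ∇E = (2.4, -1.2) → (1.4, 2.9) − 0.2·(2.4, -1.2) = (0.92, 3.14)
Step 3: at (0.92, 3.14), ∇E = (-0.48, -0.72) → (0.92, 3.14) − 0.2·(-0.48, -0.72) = (1.016, 3.284)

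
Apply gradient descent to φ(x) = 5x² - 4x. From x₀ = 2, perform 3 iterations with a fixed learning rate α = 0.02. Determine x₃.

1.2192

φ′(x) = 10x - 4
x₁ = 2 − 0.02·16 = 1.68
x₂ = 1.68 − 0.02·12.8 = 1.424
x₃ = 1.424 − 0.02·10.24 = 1.2192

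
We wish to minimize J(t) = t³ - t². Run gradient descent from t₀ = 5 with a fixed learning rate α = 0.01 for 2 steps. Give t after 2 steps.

J′(t) = 3t² - 2t
Step 1: J′(5) = 65; t₁ = 5 − 0.01·65 = 4.35
Step 2: J′(4.35) = 48.0675; t₂ = 4.35 − 0.01·48.0675 = 3.869325

3.869325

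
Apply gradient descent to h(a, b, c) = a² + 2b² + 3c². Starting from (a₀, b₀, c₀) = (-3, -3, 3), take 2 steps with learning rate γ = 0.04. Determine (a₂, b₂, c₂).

(-2.5392, -2.1168, 1.7328)

∇h = (2a, 4b, 6c)
(a₁, b₁, c₁) = (-3, -3, 3) − 0.04·(-6, -12, 18) = (-2.76, -2.52, 2.28)
(a₂, b₂, c₂) = (-2.76, -2.52, 2.28) − 0.04·(-5.52, -10.08, 13.68) = (-2.5392, -2.1168, 1.7328)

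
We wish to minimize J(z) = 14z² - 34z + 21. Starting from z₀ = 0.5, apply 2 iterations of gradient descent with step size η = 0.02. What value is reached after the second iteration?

J′(z) = 28z - 34
Step 1: J′(0.5) = -20; z₁ = 0.5 − 0.02·(-20) = 0.9
Step 2: J′(0.9) = -8.8; z₂ = 0.9 − 0.02·(-8.8) = 1.076

1.076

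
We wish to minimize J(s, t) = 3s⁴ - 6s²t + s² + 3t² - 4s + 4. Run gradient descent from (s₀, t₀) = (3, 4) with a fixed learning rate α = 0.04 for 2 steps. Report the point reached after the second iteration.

∇J = (12s³ - 12st + 2s - 4, -6s² + 6t)
(s₁, t₁) = (3, 4) − 0.04·(182, -30) = (-4.28, 5.2)
(s₂, t₂) = (-4.28, 5.2) − 0.04·(-686.321024, -78.7104) = (23.17284096, 8.348416)

(23.17284096, 8.348416)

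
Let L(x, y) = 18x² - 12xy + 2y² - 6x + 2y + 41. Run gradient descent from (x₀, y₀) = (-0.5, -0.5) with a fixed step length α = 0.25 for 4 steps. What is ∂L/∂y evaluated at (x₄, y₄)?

39366

∇L = (36x - 12y - 6, -12x + 4y + 2)
(x₁, y₁) = (-0.5, -0.5) − 0.25·(-18, 6) = (4, -2)
(x₂, y₂) = (4, -2) − 0.25·(162, -54) = (-36.5, 11.5)
(x₃, y₃) = (-36.5, 11.5) − 0.25·(-1458, 486) = (328, -110)
(x₄, y₄) = (328, -110) − 0.25·(13122, -4374) = (-2952.5, 983.5)
∂L/∂y at (-2952.5, 983.5) = 39366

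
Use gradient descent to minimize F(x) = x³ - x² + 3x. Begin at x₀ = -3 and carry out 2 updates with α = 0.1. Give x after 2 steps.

-21.288

F′(x) = 3x² - 2x + 3
Step 1: F′(-3) = 36; x₁ = -3 − 0.1·36 = -6.6
Step 2: F′(-6.6) = 146.88; x₂ = -6.6 − 0.1·146.88 = -21.288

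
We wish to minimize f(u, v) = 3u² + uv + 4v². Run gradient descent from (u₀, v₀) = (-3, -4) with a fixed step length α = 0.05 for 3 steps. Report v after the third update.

-0.692125

∇f = (6u + v, u + 8v)
(u₁, v₁) = (-3, -4) − 0.05·(-22, -35) = (-1.9, -2.25)
(u₂, v₂) = (-1.9, -2.25) − 0.05·(-13.65, -19.9) = (-1.2175, -1.255)
(u₃, v₃) = (-1.2175, -1.255) − 0.05·(-8.56, -11.2575) = (-0.7895, -0.692125)
v = -0.692125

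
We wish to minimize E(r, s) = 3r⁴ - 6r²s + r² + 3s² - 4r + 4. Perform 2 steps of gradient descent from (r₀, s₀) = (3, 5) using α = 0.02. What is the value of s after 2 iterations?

4.823168

∇E = (12r³ - 12rs + 2r - 4, -6r² + 6s)
Step 1: at (3, 5), ∇E = (146, -24) → (3, 5) − 0.02·(146, -24) = (0.08, 5.48)
Step 2: at (0.08, 5.48), ∇E = (-9.094656, 32.8416) → (0.08, 5.48) − 0.02·(-9.094656, 32.8416) = (0.26189312, 4.823168)
s = 4.823168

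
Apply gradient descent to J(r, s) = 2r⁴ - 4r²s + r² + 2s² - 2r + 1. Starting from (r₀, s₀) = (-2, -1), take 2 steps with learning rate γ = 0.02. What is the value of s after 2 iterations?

-0.545728

∇J = (8r³ - 8rs + 2r - 2, -4r² + 4s)
(r₁, s₁) = (-2, -1) − 0.02·(-86, -20) = (-0.28, -0.6)
(r₂, s₂) = (-0.28, -0.6) − 0.02·(-4.079616, -2.7136) = (-0.19840768, -0.545728)
s = -0.545728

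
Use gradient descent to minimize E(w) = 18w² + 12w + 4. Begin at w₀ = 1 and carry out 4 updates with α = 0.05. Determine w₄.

0.2128

E′(w) = 36w + 12
w₁ = 1 − 0.05·48 = -1.4
w₂ = -1.4 − 0.05·(-38.4) = 0.52
w₃ = 0.52 − 0.05·30.72 = -1.016
w₄ = -1.016 − 0.05·(-24.576) = 0.2128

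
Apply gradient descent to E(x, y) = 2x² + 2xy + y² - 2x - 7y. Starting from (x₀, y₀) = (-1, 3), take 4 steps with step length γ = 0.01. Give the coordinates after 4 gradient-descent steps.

(-1.00345792, 3.1164948)

∇E = (4x + 2y - 2, 2x + 2y - 7)
Step 1: at (-1, 3), ∇E = (0, -3) → (-1, 3) − 0.01·(0, -3) = (-1, 3.03)
Step 2: at (-1, 3.03), ∇E = (0.06, -2.94) → (-1, 3.03) − 0.01·(0.06, -2.94) = (-1.0006, 3.0594)
Step 3: at (-1.0006, 3.0594), ∇E = (0.1164, -2.8824) → (-1.0006, 3.0594) − 0.01·(0.1164, -2.8824) = (-1.001764, 3.088224)
Step 4: at (-1.001764, 3.088224), ∇E = (0.169392, -2.82708) → (-1.001764, 3.088224) − 0.01·(0.169392, -2.82708) = (-1.00345792, 3.1164948)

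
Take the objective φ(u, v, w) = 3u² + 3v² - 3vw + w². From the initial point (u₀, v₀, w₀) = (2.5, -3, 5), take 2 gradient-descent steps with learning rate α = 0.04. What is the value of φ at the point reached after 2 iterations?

30.23191744

∇φ = (6u, 6v - 3w, -3v + 2w)
(u₁, v₁, w₁) = (2.5, -3, 5) − 0.04·(15, -33, 19) = (1.9, -1.68, 4.24)
(u₂, v₂, w₂) = (1.9, -1.68, 4.24) − 0.04·(11.4, -22.8, 13.52) = (1.444, -0.768, 3.6992)
φ(1.444, -0.768, 3.6992) = 30.23191744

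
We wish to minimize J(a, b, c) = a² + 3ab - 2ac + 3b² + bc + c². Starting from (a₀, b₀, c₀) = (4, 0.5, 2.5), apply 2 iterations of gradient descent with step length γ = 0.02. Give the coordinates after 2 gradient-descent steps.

∇J = (2a + 3b - 2c, 3a + 6b + c, -2a + b + 2c)
Step 1: at (4, 0.5, 2.5), ∇J = (4.5, 17.5, -2.5) → (4, 0.5, 2.5) − 0.02·(4.5, 17.5, -2.5) = (3.91, 0.15, 2.55)
Step 2: at (3.91, 0.15, 2.55), ∇J = (3.17, 15.18, -2.57) → (3.91, 0.15, 2.55) − 0.02·(3.17, 15.18, -2.57) = (3.8466, -0.1536, 2.6014)

(3.8466, -0.1536, 2.6014)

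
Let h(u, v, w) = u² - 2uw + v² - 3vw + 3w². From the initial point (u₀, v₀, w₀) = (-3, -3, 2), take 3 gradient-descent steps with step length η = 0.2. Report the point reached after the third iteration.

∇h = (2u - 2w, 2v - 3w, -2u - 3v + 6w)
Step 1: at (-3, -3, 2), ∇h = (-10, -12, 27) → (-3, -3, 2) − 0.2·(-10, -12, 27) = (-1, -0.6, -3.4)
Step 2: at (-1, -0.6, -3.4), ∇h = (4.8, 9, -16.6) → (-1, -0.6, -3.4) − 0.2·(4.8, 9, -16.6) = (-1.96, -2.4, -0.08)
Step 3: at (-1.96, -2.4, -0.08), ∇h = (-3.76, -4.56, 10.64) → (-1.96, -2.4, -0.08) − 0.2·(-3.76, -4.56, 10.64) = (-1.208, -1.488, -2.208)

(-1.208, -1.488, -2.208)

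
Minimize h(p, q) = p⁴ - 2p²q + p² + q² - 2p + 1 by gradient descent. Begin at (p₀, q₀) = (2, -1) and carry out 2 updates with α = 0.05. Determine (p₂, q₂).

(0.0202, -0.449)

∇h = (4p³ - 4pq + 2p - 2, -2p² + 2q)
(p₁, q₁) = (2, -1) − 0.05·(42, -10) = (-0.1, -0.5)
(p₂, q₂) = (-0.1, -0.5) − 0.05·(-2.404, -1.02) = (0.0202, -0.449)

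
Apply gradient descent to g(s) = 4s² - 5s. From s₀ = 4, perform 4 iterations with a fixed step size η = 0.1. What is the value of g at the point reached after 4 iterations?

g′(s) = 8s - 5
s₁ = 4 − 0.1·27 = 1.3
s₂ = 1.3 − 0.1·5.4 = 0.76
s₃ = 0.76 − 0.1·1.08 = 0.652
s₄ = 0.652 − 0.1·0.216 = 0.6304
g(0.6304) = -1.56238336

-1.56238336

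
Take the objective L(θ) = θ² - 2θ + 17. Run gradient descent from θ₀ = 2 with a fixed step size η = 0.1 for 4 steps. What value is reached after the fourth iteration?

1.4096

L′(θ) = 2θ - 2
θ₁ = 2 − 0.1·2 = 1.8
θ₂ = 1.8 − 0.1·1.6 = 1.64
θ₃ = 1.64 − 0.1·1.28 = 1.512
θ₄ = 1.512 − 0.1·1.024 = 1.4096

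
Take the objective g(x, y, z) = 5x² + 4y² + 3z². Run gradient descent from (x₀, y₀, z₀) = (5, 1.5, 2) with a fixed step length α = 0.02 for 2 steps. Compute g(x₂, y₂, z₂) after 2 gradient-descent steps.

∇g = (10x, 8y, 6z)
(x₁, y₁, z₁) = (5, 1.5, 2) − 0.02·(50, 12, 12) = (4, 1.26, 1.76)
(x₂, y₂, z₂) = (4, 1.26, 1.76) − 0.02·(40, 10.08, 10.56) = (3.2, 1.0584, 1.5488)
g(3.2, 1.0584, 1.5488) = 62.87718656

62.87718656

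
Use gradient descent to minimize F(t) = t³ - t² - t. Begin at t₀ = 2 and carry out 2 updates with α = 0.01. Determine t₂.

1.866853

F′(t) = 3t² - 2t - 1
Step 1: F′(2) = 7; t₁ = 2 − 0.01·7 = 1.93
Step 2: F′(1.93) = 6.3147; t₂ = 1.93 − 0.01·6.3147 = 1.866853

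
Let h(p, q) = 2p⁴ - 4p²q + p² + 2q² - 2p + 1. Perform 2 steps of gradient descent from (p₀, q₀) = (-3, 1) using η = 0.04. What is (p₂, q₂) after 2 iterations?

(-31.672, 5.9152)

∇h = (8p³ - 8pq + 2p - 2, -4p² + 4q)
Step 1: at (-3, 1), ∇h = (-200, -32) → (-3, 1) − 0.04·(-200, -32) = (5, 2.28)
Step 2: at (5, 2.28), ∇h = (916.8, -90.88) → (5, 2.28) − 0.04·(916.8, -90.88) = (-31.672, 5.9152)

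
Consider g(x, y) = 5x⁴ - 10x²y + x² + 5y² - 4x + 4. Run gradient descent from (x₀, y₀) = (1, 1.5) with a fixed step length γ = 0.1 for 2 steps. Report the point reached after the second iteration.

(-14.736, 4.84)

∇g = (20x³ - 20xy + 2x - 4, -10x² + 10y)
(x₁, y₁) = (1, 1.5) − 0.1·(-12, 5) = (2.2, 1)
(x₂, y₂) = (2.2, 1) − 0.1·(169.36, -38.4) = (-14.736, 4.84)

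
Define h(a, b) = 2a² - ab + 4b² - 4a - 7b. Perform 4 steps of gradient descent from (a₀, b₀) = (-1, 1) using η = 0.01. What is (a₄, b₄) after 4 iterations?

∇h = (4a - b - 4, -a + 8b - 7)
Step 1: at (-1, 1), ∇h = (-9, 2) → (-1, 1) − 0.01·(-9, 2) = (-0.91, 0.98)
Step 2: at (-0.91, 0.98), ∇h = (-8.62, 1.75) → (-0.91, 0.98) − 0.01·(-8.62, 1.75) = (-0.8238, 0.9625)
Step 3: at (-0.8238, 0.9625), ∇h = (-8.2577, 1.5238) → (-0.8238, 0.9625) − 0.01·(-8.2577, 1.5238) = (-0.741223, 0.947262)
Step 4: at (-0.741223, 0.947262), ∇h = (-7.912154, 1.319319) → (-0.741223, 0.947262) − 0.01·(-7.912154, 1.319319) = (-0.66210146, 0.93406881)

(-0.66210146, 0.93406881)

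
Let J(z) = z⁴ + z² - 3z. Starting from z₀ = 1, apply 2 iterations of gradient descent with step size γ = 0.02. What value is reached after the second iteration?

0.89595328

J′(z) = 4z³ + 2z - 3
Step 1: J′(1) = 3; z₁ = 1 − 0.02·3 = 0.94
Step 2: J′(0.94) = 2.202336; z₂ = 0.94 − 0.02·2.202336 = 0.89595328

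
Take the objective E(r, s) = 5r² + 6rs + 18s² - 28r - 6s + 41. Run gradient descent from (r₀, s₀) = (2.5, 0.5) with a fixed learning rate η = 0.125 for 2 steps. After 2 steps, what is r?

5.03125

∇E = (10r + 6s - 28, 6r + 36s - 6)
(r₁, s₁) = (2.5, 0.5) − 0.125·(0, 27) = (2.5, -2.875)
(r₂, s₂) = (2.5, -2.875) − 0.125·(-20.25, -94.5) = (5.03125, 8.9375)
r = 5.03125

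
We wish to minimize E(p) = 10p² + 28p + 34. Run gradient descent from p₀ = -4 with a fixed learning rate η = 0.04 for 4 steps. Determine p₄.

E′(p) = 20p + 28
p₁ = -4 − 0.04·(-52) = -1.92
p₂ = -1.92 − 0.04·(-10.4) = -1.504
p₃ = -1.504 − 0.04·(-2.08) = -1.4208
p₄ = -1.4208 − 0.04·(-0.416) = -1.40416

-1.40416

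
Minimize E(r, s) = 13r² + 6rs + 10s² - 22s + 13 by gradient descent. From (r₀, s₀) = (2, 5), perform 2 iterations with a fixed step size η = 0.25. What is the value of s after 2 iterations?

103.25

∇E = (26r + 6s, 6r + 20s - 22)
Step 1: at (2, 5), ∇E = (82, 90) → (2, 5) − 0.25·(82, 90) = (-18.5, -17.5)
Step 2: at (-18.5, -17.5), ∇E = (-586, -483) → (-18.5, -17.5) − 0.25·(-586, -483) = (128, 103.25)
s = 103.25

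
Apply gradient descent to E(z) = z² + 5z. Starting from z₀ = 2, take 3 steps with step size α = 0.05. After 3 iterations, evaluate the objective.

E′(z) = 2z + 5
Step 1: E′(2) = 9; z₁ = 2 − 0.05·9 = 1.55
Step 2: E′(1.55) = 8.1; z₂ = 1.55 − 0.05·8.1 = 1.145
Step 3: E′(1.145) = 7.29; z₃ = 1.145 − 0.05·7.29 = 0.7805
E(0.7805) = 4.51168025

4.51168025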